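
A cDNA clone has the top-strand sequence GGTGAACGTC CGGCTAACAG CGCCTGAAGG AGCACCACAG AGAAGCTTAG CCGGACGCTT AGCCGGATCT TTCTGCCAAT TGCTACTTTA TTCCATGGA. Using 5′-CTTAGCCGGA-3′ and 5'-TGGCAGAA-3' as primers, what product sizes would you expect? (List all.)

33 bp, 21 bp

The forward primer CTTAGCCGGA matches the top strand at positions 46–55, 58–67.
The reverse primer's reverse complement is TTCTGCCA, matching at positions 71–78.
Each forward site pairs with the reverse site to give a product ending at position 78: sizes 33, 21 bp.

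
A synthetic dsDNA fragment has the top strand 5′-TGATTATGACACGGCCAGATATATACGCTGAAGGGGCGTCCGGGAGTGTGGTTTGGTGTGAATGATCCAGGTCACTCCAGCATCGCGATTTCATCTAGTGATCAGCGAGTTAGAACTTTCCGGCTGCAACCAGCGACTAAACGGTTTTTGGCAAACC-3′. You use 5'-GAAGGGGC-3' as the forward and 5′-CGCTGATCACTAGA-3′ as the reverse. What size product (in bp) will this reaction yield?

78 bp

The forward primer matches the template at positions 30–37.
The reverse primer's reverse complement is TCTAGTGATCAGCG, which matches the template at positions 94–107.
Product length = (reverse-primer end) − (forward-primer start) + 1 = 107 − 30 + 1 = 78 bp.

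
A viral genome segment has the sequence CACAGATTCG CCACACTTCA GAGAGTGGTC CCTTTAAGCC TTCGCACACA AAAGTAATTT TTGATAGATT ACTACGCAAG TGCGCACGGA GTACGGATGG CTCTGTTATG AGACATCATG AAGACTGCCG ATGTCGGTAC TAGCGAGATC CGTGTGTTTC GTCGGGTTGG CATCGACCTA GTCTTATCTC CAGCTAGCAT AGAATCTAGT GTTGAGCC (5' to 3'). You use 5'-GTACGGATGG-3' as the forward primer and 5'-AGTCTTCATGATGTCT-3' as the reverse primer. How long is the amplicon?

Scanning the template, GTACGGATGG occurs at positions 91–100; this primer anneals to the bottom strand there with its 3' end pointing downstream.
The reverse primer's reverse complement is AGACATCATGAAGACT, which matches the template at positions 111–126.
Product length = (reverse-primer end) − (forward-primer start) + 1 = 126 − 91 + 1 = 36 bp.

36 bp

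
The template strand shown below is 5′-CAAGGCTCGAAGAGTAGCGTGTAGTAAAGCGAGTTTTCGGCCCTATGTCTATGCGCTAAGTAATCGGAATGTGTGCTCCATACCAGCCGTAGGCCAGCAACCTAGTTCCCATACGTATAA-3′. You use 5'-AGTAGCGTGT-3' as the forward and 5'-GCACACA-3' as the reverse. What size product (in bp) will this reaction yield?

The forward primer matches the template at positions 13–22.
Taking the reverse complement of GCACACA gives TGTGTGC, found at positions 70–76 on the template; the primer anneals here to the top strand with its 3' end pointing upstream.
The product runs from position 13 to position 76, so its length is 76 − 13 + 1 = 64 bp.

64 bp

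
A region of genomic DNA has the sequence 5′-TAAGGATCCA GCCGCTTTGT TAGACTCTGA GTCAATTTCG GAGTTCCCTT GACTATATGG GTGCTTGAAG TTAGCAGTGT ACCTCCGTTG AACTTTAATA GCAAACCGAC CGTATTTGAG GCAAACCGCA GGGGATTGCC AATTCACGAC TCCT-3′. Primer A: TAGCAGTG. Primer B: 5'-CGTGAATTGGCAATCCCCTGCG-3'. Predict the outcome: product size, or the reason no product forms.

Primer A (TAGCAGTG) matches the top strand at positions 72–79; it acts as a forward primer.
Primer B's reverse complement is CGCAGGGGATTGCCAATTCACG, matching the top strand at positions 127–148; it acts as a reverse primer.
The 3' ends face each other across positions 72–148, giving a 77 bp product.

Yes — a 77 bp product.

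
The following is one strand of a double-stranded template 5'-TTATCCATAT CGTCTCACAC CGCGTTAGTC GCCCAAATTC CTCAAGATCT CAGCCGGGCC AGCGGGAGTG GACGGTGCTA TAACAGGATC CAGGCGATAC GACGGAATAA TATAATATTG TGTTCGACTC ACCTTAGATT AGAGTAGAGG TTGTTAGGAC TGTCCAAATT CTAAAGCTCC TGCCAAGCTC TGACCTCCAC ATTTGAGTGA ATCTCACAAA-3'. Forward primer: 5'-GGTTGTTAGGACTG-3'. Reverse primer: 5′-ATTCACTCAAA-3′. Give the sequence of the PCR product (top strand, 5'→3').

5'-GGTTGTTAGGACTGTCCAAATTCTAAAGCTCCTGCCAAGCTCTGACCTCCACATTTGAGTGAAT-3'

Scanning the template, GGTTGTTAGGACTG occurs at positions 149–162; this primer anneals to the bottom strand there with its 3' end pointing downstream.
Reverse complement of the reverse primer: TTTGAGTGAAT. This occurs on the top strand at positions 202–212.
The product is the template from position 149 through 212 (64 bp).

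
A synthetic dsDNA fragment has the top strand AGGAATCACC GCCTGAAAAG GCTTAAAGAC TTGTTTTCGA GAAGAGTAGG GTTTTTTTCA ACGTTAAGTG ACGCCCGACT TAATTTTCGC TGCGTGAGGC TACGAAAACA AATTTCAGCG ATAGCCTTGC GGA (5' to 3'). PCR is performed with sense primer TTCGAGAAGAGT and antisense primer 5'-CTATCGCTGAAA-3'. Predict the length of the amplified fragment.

89 bp

Forward primer TTCGAGAAGAGT is found on the top strand at positions 36–47.
The reverse primer's reverse complement is TTTCAGCGATAG, which matches the template at positions 113–124.
Amplicon spans positions 36–124: 89 bp.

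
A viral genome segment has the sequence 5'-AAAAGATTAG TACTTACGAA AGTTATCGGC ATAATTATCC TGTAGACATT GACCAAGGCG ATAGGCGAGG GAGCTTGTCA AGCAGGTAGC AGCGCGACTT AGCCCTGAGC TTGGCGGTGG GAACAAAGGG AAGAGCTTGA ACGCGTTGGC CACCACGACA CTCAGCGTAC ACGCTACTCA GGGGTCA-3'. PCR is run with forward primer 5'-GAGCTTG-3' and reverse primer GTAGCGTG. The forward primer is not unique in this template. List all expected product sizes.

107 bp, 71 bp, 45 bp

The forward primer GAGCTTG matches the top strand at positions 71–77, 107–113, 133–139.
The reverse primer's reverse complement is CACGCTAC, matching at positions 170–177.
Each forward site pairs with the reverse site to give a product ending at position 177: sizes 107, 71, 45 bp.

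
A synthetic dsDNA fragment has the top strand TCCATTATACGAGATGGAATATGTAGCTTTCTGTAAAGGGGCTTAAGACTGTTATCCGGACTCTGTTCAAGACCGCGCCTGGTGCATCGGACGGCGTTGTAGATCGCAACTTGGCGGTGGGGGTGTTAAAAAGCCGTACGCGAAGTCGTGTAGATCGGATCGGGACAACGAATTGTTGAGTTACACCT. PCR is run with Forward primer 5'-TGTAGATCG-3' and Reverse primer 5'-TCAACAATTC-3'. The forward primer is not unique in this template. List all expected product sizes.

The forward primer TGTAGATCG matches the top strand at positions 98–106, 149–157.
The reverse primer's reverse complement is GAATTGTTGA, matching at positions 170–179.
Each forward site pairs with the reverse site to give a product ending at position 179: sizes 82, 31 bp.

82 bp, 31 bp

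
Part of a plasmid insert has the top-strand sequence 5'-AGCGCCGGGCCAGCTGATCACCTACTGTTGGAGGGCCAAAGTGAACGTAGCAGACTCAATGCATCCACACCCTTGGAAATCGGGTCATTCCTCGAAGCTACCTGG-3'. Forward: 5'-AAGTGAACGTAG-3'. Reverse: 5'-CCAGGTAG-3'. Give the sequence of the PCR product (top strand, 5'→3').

Scanning the template, AAGTGAACGTAG occurs at positions 39–50; this primer anneals to the bottom strand there with its 3' end pointing downstream.
The reverse primer's reverse complement is CTACCTGG, which matches the template at positions 98–105.
The product is the template from position 39 through 105 (67 bp).

5'-AAGTGAACGTAGCAGACTCAATGCATCCACACCCTTGGAAATCGGGTCATTCCTCGAAGCTACCTGG-3'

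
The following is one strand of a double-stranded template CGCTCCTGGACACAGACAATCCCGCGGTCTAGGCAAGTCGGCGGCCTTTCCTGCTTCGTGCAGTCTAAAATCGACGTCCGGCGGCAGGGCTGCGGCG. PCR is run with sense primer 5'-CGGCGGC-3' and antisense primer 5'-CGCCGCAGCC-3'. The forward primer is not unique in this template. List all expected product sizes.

The forward primer CGGCGGC matches the top strand at positions 39–45, 79–85.
The reverse primer's reverse complement is GGCTGCGGCG, matching at positions 88–97.
Each forward site pairs with the reverse site to give a product ending at position 97: sizes 59, 19 bp.

59 bp, 19 bp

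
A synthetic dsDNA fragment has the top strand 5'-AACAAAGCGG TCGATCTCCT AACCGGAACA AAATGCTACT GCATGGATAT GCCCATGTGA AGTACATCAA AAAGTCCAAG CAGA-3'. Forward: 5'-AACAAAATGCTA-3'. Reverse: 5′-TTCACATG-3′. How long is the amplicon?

Forward primer AACAAAATGCTA is found on the top strand at positions 27–38.
Reverse complement of the reverse primer: CATGTGAA. This occurs on the top strand at positions 54–61.
Amplicon spans positions 27–61: 35 bp.

35 bp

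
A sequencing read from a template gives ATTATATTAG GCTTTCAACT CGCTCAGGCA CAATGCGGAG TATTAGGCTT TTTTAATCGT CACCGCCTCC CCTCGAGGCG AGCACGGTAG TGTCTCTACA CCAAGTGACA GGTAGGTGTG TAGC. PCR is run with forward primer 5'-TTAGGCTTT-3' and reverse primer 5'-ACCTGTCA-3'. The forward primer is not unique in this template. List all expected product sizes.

The forward primer TTAGGCTTT matches the top strand at positions 7–15, 43–51.
The reverse primer's reverse complement is TGACAGGT, matching at positions 106–113.
Each forward site pairs with the reverse site to give a product ending at position 113: sizes 107, 71 bp.

107 bp, 71 bp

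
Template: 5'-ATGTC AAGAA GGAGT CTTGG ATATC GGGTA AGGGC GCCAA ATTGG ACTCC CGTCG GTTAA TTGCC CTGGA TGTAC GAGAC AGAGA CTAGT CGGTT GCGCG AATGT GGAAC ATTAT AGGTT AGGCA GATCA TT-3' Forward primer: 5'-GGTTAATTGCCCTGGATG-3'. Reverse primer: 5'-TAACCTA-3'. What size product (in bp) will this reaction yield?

Forward primer GGTTAATTGCCCTGGATG is found on the top strand at positions 55–72.
The reverse primer's reverse complement is TAGGTTA, which matches the template at positions 115–121.
The product runs from position 55 to position 121, so its length is 121 − 55 + 1 = 67 bp.

67 bp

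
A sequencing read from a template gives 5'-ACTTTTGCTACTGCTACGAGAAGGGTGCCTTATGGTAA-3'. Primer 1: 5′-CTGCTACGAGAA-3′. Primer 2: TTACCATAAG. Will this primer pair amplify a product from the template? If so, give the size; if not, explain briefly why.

Yes — a 28 bp product.

Primer 1 (CTGCTACGAGAA) matches the top strand at positions 11–22; it acts as a forward primer.
Primer 2's reverse complement is CTTATGGTAA, matching the top strand at positions 29–38; it acts as a reverse primer.
The 3' ends face each other across positions 11–38, giving a 28 bp product.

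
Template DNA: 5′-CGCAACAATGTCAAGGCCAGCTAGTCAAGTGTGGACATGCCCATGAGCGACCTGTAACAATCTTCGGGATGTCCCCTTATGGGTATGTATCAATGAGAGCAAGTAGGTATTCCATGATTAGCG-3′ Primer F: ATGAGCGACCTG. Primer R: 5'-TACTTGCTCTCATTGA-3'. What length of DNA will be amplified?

63 bp

The forward primer matches the template at positions 43–54.
The reverse primer's reverse complement is TCAATGAGAGCAAGTA, which matches the template at positions 90–105.
Amplicon spans positions 43–105: 63 bp.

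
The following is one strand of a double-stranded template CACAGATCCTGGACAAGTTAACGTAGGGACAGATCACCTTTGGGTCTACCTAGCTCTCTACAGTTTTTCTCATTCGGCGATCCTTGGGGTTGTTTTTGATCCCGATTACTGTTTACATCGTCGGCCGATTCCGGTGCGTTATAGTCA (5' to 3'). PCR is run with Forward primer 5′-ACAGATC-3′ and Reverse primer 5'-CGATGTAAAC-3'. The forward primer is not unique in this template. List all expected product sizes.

119 bp, 92 bp

The forward primer ACAGATC matches the top strand at positions 2–8, 29–35.
The reverse primer's reverse complement is GTTTACATCG, matching at positions 111–120.
Each forward site pairs with the reverse site to give a product ending at position 120: sizes 119, 92 bp.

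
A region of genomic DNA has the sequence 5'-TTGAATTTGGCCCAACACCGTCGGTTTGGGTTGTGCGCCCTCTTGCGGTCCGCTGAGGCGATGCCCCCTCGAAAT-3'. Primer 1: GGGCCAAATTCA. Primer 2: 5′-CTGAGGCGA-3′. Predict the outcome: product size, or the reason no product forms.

Primer 1 (GGGCCAAATTCA) has reverse complement TGAATTTGGCCC, which matches the top strand at positions 2–13; primer 1 anneals to the top strand there with its 3' end pointing upstream toward position 2.
Primer 2 (CTGAGGCGA) matches the top strand directly at positions 53–61; it anneals to the bottom strand with its 3' end pointing downstream toward position 61.
The 3' ends diverge (primer 1 extends toward position 1, primer 2 toward position 75), so the primers never converge on a shared product.

No product — the primers' 3' ends point away from each other.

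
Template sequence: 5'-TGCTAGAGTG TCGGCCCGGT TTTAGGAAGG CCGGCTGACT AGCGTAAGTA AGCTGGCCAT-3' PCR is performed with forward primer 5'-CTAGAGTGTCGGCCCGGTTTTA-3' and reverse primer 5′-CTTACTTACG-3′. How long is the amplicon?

50 bp

The forward primer matches the template at positions 3–24.
The reverse primer's reverse complement is CGTAAGTAAG, which matches the template at positions 43–52.
The product runs from position 3 to position 52, so its length is 52 − 3 + 1 = 50 bp.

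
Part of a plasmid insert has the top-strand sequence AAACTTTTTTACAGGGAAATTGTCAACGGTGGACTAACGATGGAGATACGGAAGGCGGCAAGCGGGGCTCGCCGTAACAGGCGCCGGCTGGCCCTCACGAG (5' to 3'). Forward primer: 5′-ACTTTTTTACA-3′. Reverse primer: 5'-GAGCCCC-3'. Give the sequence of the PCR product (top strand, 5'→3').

5'-ACTTTTTTACAGGGAAATTGTCAACGGTGGACTAACGATGGAGATACGGAAGGCGGCAAGCGGGGCTC-3'

Forward primer ACTTTTTTACA is found on the top strand at positions 3–13.
Reverse complement of the reverse primer: GGGGCTC. This occurs on the top strand at positions 64–70.
The product is the template from position 3 through 70 (68 bp).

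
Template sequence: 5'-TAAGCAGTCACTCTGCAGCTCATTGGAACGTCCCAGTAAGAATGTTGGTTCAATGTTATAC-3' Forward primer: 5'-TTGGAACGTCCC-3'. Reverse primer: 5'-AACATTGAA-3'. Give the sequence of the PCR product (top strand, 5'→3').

Scanning the template, TTGGAACGTCCC occurs at positions 23–34; this primer anneals to the bottom strand there with its 3' end pointing downstream.
Reverse complement of the reverse primer: TTCAATGTT. This occurs on the top strand at positions 49–57.
The product is the template from position 23 through 57 (35 bp).

5'-TTGGAACGTCCCAGTAAGAATGTTGGTTCAATGTT-3'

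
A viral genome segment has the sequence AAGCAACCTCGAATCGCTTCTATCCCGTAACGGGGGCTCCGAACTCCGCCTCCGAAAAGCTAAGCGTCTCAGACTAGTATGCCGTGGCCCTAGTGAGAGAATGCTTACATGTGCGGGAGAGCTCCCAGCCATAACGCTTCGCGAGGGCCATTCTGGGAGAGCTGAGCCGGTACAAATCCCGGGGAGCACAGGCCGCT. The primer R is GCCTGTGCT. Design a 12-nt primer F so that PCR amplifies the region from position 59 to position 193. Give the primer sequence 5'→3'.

5'-GCTAAGCGTCTC-3'

The reverse primer's reverse complement AGCACAGGC matches the template at positions 185–193; the product starts at position 59.
The forward primer is identical to the top strand over positions 59–70: GCTAAGCGTCTC.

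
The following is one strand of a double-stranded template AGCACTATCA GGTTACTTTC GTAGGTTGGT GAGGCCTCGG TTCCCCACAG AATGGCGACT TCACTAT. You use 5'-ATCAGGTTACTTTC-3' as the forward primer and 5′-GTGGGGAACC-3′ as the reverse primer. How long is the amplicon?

Forward primer ATCAGGTTACTTTC is found on the top strand at positions 7–20.
Taking the reverse complement of GTGGGGAACC gives GGTTCCCCAC, found at positions 39–48 on the template; the primer anneals here to the top strand with its 3' end pointing upstream.
Amplicon spans positions 7–48: 42 bp.

42 bp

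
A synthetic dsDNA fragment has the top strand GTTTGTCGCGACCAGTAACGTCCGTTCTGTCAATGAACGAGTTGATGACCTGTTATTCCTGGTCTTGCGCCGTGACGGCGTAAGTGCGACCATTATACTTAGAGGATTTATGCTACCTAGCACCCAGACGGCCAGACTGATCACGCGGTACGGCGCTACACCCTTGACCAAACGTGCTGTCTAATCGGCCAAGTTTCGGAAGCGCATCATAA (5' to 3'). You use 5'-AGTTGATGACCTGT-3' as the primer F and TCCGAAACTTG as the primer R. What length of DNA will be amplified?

The forward primer matches the template at positions 40–53.
Reverse complement of the reverse primer: CAAGTTTCGGA. This occurs on the top strand at positions 190–200.
The product runs from position 40 to position 200, so its length is 200 − 40 + 1 = 161 bp.

161 bp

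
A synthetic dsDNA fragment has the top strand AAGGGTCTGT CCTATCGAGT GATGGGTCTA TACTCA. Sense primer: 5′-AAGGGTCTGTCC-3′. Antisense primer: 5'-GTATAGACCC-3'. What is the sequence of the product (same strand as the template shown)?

5'-AAGGGTCTGTCCTATCGAGTGATGGGTCTATAC-3'

Forward primer AAGGGTCTGTCC is found on the top strand at positions 1–12.
The reverse primer's reverse complement is GGGTCTATAC, which matches the template at positions 24–33.
The product is the template from position 1 through 33 (33 bp).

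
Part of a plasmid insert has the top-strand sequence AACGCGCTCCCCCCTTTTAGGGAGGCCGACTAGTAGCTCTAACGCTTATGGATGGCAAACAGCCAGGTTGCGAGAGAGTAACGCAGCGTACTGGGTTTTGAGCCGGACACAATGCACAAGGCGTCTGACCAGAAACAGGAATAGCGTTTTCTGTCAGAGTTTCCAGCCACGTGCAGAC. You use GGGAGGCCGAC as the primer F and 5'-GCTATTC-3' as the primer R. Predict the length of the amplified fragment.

The forward primer matches the template at positions 20–30.
Taking the reverse complement of GCTATTC gives GAATAGC, found at positions 139–145 on the template; the primer anneals here to the top strand with its 3' end pointing upstream.
The product runs from position 20 to position 145, so its length is 145 − 20 + 1 = 126 bp.

126 bp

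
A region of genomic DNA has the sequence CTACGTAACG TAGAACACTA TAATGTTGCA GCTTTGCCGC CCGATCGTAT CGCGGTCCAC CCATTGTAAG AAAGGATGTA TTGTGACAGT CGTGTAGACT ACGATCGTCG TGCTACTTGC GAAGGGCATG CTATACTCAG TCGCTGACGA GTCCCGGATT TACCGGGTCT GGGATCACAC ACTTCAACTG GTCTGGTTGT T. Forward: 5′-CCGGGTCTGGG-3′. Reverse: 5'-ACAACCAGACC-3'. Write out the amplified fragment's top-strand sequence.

5'-CCGGGTCTGGGATCACACACTTCAACTGGTCTGGTTGT-3'

Scanning the template, CCGGGTCTGGG occurs at positions 163–173; this primer anneals to the bottom strand there with its 3' end pointing downstream.
Taking the reverse complement of ACAACCAGACC gives GGTCTGGTTGT, found at positions 190–200 on the template; the primer anneals here to the top strand with its 3' end pointing upstream.
The product is the template from position 163 through 200 (38 bp).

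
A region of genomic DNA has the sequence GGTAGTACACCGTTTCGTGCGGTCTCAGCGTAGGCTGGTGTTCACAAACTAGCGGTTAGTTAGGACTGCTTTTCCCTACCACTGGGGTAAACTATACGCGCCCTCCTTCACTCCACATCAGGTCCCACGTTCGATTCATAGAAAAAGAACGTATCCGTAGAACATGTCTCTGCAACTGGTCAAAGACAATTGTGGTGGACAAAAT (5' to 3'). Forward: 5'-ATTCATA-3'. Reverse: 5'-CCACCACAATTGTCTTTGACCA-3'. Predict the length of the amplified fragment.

65 bp

Scanning the template, ATTCATA occurs at positions 134–140; this primer anneals to the bottom strand there with its 3' end pointing downstream.
Reverse complement of the reverse primer: TGGTCAAAGACAATTGTGGTGG. This occurs on the top strand at positions 177–198.
Amplicon spans positions 134–198: 65 bp.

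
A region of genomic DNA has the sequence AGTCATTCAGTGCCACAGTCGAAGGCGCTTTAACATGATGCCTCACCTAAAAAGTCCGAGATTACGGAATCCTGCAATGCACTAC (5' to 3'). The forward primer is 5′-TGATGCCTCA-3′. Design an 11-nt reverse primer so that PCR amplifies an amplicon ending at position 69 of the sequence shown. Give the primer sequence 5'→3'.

5'-TTCCGTAATCT-3'

The forward primer binds at positions 36–45; the product's 3' end on the top strand is position 69.
The reverse primer anneals to the top strand over positions 59–69, i.e. to AGATTACGGAA.
Its sequence written 5'→3' is the reverse complement: TTCCGTAATCT.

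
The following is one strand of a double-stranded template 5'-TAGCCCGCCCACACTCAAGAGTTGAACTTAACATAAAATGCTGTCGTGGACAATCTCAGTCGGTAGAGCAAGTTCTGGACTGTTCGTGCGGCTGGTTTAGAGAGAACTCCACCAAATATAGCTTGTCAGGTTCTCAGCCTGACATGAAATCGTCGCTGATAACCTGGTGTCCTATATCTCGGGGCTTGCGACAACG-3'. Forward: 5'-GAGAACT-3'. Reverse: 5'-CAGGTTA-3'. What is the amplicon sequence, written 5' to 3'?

5'-GAGAACTCCACCAAATATAGCTTGTCAGGTTCTCAGCCTGACATGAAATCGTCGCTGATAACCTG-3'

Forward primer GAGAACT is found on the top strand at positions 102–108.
Reverse complement of the reverse primer: TAACCTG. This occurs on the top strand at positions 160–166.
The product is the template from position 102 through 166 (65 bp).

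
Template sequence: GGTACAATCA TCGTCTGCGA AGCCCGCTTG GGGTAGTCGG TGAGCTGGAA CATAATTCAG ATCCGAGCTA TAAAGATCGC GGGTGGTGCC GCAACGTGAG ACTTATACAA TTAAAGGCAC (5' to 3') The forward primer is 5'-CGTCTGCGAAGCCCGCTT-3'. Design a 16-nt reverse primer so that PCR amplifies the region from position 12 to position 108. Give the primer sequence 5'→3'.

The product's 3' end on the top strand is position 108.
The reverse primer anneals to the top strand over positions 93–108, i.e. to AACGTGAGACTTATAC.
Its sequence written 5'→3' is the reverse complement: GTATAAGTCTCACGTT.

5'-GTATAAGTCTCACGTT-3'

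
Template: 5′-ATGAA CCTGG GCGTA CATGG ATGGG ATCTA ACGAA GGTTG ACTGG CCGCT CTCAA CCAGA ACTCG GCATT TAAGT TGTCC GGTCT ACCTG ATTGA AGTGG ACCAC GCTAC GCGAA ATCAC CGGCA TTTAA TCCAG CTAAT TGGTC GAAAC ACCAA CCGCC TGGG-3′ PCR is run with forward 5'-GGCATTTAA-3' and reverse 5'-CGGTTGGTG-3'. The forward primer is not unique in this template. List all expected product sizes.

94 bp, 37 bp

The forward primer GGCATTTAA matches the top strand at positions 65–73, 122–130.
The reverse primer's reverse complement is CACCAACCG, matching at positions 150–158.
Each forward site pairs with the reverse site to give a product ending at position 158: sizes 94, 37 bp.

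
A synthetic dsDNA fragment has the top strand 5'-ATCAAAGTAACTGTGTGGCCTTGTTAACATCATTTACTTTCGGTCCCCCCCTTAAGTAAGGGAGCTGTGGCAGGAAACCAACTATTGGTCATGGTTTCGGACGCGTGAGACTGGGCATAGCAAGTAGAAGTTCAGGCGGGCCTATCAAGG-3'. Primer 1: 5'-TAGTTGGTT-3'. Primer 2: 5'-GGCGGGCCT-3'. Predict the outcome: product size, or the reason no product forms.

No product — the primers' 3' ends point away from each other.

Primer 1 (TAGTTGGTT) has reverse complement AACCAACTA, which matches the top strand at positions 76–84; primer 1 anneals to the top strand there with its 3' end pointing upstream toward position 76.
Primer 2 (GGCGGGCCT) matches the top strand directly at positions 135–143; it anneals to the bottom strand with its 3' end pointing downstream toward position 143.
The 3' ends diverge (primer 1 extends toward position 1, primer 2 toward position 150), so the primers never converge on a shared product.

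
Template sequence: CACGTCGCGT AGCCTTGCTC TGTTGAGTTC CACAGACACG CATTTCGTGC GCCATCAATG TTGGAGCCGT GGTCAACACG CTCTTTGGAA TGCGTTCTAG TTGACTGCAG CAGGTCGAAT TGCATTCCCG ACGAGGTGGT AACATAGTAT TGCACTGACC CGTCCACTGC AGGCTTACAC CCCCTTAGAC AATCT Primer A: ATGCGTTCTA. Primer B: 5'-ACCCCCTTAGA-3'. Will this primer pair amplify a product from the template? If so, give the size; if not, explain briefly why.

Primer A (ATGCGTTCTA) matches the top strand at positions 90–99 (3' end points downstream).
Primer B (ACCCCCTTAGA) also matches the top strand directly, at positions 179–189 — its reverse complement TCTAAGGGGGT is not present.
Both primers anneal to the bottom strand with 3' ends pointing the same way, so neither can prime synthesis back toward the other.

No product — both primers anneal to the same strand and extend in the same direction.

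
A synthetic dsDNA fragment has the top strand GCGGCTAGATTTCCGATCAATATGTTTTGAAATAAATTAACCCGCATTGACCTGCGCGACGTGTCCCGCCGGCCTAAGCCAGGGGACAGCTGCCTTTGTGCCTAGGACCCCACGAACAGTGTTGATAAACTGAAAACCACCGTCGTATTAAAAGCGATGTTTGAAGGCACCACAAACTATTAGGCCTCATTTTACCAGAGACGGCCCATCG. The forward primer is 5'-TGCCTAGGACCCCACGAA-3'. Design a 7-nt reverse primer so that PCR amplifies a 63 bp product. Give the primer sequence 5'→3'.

The forward primer binds at positions 99–116, so a 63 bp product ends at position 99 + 63 − 1 = 161.
The reverse primer anneals to the top strand over positions 155–161, i.e. to CGATGTT.
Its sequence written 5'→3' is the reverse complement: AACATCG.

5'-AACATCG-3'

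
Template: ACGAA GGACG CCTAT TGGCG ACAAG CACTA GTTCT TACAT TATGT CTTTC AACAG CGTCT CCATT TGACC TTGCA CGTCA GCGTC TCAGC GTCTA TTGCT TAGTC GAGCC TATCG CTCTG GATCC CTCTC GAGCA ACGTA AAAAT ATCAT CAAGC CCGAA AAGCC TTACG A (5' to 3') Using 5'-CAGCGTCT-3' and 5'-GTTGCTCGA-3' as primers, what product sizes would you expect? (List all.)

The forward primer CAGCGTCT matches the top strand at positions 53–60, 79–86, 87–94.
The reverse primer's reverse complement is TCGAGCAAC, matching at positions 129–137.
Each forward site pairs with the reverse site to give a product ending at position 137: sizes 85, 59, 51 bp.

85 bp, 59 bp, 51 bp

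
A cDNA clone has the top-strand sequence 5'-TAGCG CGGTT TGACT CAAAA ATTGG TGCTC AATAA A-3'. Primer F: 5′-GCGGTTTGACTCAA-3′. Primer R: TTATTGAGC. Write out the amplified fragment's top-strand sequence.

5'-GCGGTTTGACTCAAAAATTGGTGCTCAATAA-3'

Scanning the template, GCGGTTTGACTCAA occurs at positions 5–18; this primer anneals to the bottom strand there with its 3' end pointing downstream.
Reverse complement of the reverse primer: GCTCAATAA. This occurs on the top strand at positions 27–35.
The product is the template from position 5 through 35 (31 bp).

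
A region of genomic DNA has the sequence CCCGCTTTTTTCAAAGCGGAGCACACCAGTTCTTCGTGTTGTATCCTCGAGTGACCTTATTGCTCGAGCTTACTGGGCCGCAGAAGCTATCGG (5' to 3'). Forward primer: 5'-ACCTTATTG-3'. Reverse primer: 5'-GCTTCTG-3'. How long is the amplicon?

34 bp

Forward primer ACCTTATTG is found on the top strand at positions 54–62.
Reverse complement of the reverse primer: CAGAAGC. This occurs on the top strand at positions 81–87.
The product runs from position 54 to position 87, so its length is 87 − 54 + 1 = 34 bp.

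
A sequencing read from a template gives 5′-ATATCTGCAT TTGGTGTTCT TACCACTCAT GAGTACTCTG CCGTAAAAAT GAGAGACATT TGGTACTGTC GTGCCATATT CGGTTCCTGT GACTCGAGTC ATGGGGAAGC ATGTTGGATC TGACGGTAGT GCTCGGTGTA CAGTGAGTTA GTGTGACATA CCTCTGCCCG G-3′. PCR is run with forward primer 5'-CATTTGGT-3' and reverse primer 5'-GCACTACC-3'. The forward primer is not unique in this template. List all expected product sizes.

125 bp, 76 bp

The forward primer CATTTGGT matches the top strand at positions 8–15, 57–64.
The reverse primer's reverse complement is GGTAGTGC, matching at positions 125–132.
Each forward site pairs with the reverse site to give a product ending at position 132: sizes 125, 76 bp.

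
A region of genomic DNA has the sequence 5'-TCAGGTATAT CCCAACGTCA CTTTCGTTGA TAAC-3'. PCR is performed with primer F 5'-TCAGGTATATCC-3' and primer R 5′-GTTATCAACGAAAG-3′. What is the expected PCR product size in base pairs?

34 bp

Forward primer TCAGGTATATCC is found on the top strand at positions 1–12.
The reverse primer's reverse complement is CTTTCGTTGATAAC, which matches the template at positions 21–34.
Product length = (reverse-primer end) − (forward-primer start) + 1 = 34 − 1 + 1 = 34 bp.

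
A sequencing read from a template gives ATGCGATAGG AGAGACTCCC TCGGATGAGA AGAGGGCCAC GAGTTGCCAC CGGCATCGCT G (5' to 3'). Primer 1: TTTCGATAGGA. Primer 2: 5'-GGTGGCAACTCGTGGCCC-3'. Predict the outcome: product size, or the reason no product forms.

No product — primer 1 has no binding site in the template.

Primer 1 (TTTCGATAGGA) does not match the top strand, and its reverse complement TCCTATCGAAA does not match either.
With no annealing site for primer 1, no amplification occurs.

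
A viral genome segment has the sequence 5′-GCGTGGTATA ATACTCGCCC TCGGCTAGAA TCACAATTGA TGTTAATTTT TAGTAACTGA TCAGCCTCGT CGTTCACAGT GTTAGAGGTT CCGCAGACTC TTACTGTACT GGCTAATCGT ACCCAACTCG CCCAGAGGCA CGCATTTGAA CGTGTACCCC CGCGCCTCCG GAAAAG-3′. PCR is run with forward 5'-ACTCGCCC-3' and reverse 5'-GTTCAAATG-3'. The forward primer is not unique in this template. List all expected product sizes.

139 bp, 26 bp

The forward primer ACTCGCCC matches the top strand at positions 13–20, 126–133.
The reverse primer's reverse complement is CATTTGAAC, matching at positions 143–151.
Each forward site pairs with the reverse site to give a product ending at position 151: sizes 139, 26 bp.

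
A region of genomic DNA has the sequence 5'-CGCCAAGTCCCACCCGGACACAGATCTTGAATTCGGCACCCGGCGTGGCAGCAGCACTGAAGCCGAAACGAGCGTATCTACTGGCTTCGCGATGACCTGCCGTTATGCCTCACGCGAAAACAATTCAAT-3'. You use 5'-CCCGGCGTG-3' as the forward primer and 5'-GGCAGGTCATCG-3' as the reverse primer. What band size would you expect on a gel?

63 bp

Scanning the template, CCCGGCGTG occurs at positions 39–47; this primer anneals to the bottom strand there with its 3' end pointing downstream.
Reverse complement of the reverse primer: CGATGACCTGCC. This occurs on the top strand at positions 90–101.
The product runs from position 39 to position 101, so its length is 101 − 39 + 1 = 63 bp.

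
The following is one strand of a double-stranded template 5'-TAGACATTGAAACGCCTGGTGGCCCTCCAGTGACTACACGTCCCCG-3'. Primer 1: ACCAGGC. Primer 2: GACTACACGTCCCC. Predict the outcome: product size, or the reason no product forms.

No product — the primers' 3' ends point away from each other.

Primer 1 (ACCAGGC) has reverse complement GCCTGGT, which matches the top strand at positions 14–20; primer 1 anneals to the top strand there with its 3' end pointing upstream toward position 14.
Primer 2 (GACTACACGTCCCC) matches the top strand directly at positions 32–45; it anneals to the bottom strand with its 3' end pointing downstream toward position 45.
The 3' ends diverge (primer 1 extends toward position 1, primer 2 toward position 46), so the primers never converge on a shared product.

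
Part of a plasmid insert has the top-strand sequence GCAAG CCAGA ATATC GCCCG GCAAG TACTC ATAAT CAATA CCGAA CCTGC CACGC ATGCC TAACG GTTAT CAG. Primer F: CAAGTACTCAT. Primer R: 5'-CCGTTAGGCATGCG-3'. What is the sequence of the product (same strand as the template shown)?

5'-CAAGTACTCATAATCAATACCGAACCTGCCACGCATGCCTAACGG-3'

The forward primer matches the template at positions 22–32.
Reverse complement of the reverse primer: CGCATGCCTAACGG. This occurs on the top strand at positions 53–66.
The product is the template from position 22 through 66 (45 bp).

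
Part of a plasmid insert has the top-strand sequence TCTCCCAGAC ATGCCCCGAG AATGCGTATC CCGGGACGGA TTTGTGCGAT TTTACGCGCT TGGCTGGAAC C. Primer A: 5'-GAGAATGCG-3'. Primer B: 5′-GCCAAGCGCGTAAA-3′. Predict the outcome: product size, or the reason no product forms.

Primer A (GAGAATGCG) matches the top strand at positions 18–26; it acts as a forward primer.
Primer B's reverse complement is TTTACGCGCTTGGC, matching the top strand at positions 51–64; it acts as a reverse primer.
The 3' ends face each other across positions 18–64, giving a 47 bp product.

Yes — a 47 bp product.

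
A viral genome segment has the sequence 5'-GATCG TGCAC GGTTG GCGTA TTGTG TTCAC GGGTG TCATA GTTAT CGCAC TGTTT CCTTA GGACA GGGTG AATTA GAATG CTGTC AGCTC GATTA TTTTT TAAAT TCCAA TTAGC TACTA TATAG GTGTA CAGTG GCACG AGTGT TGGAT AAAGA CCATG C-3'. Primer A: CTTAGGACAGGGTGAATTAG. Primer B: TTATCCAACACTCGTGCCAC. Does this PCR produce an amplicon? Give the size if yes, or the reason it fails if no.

Primer A (CTTAGGACAGGGTGAATTAG) matches the top strand at positions 57–76; it acts as a forward primer.
Primer B's reverse complement is GTGGCACGAGTGTTGGATAA, matching the top strand at positions 133–152; it acts as a reverse primer.
The 3' ends face each other across positions 57–152, giving a 96 bp product.

Yes — a 96 bp product.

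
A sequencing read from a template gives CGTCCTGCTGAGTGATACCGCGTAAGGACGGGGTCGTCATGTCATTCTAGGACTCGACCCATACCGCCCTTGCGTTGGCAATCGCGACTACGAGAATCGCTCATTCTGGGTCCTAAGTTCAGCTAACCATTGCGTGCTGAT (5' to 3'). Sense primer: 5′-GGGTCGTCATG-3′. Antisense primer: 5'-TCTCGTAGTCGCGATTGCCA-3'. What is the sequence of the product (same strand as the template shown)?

Forward primer GGGTCGTCATG is found on the top strand at positions 31–41.
The reverse primer's reverse complement is TGGCAATCGCGACTACGAGA, which matches the template at positions 76–95.
The product is the template from position 31 through 95 (65 bp).

5'-GGGTCGTCATGTCATTCTAGGACTCGACCCATACCGCCCTTGCGTTGGCAATCGCGACTACGAGA-3'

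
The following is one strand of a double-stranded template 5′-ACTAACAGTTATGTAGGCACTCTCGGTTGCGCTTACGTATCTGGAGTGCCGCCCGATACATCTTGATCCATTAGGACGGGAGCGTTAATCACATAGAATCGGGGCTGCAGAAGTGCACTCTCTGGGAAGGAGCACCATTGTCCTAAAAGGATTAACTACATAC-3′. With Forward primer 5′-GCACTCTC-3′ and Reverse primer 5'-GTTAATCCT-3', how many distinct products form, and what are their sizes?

Two products: 140 bp, 42 bp

The forward primer GCACTCTC matches the top strand at positions 17–24, 115–122.
The reverse primer's reverse complement is AGGATTAAC, matching at positions 148–156.
Each forward site pairs with the reverse site to give a product ending at position 156: sizes 140, 42 bp.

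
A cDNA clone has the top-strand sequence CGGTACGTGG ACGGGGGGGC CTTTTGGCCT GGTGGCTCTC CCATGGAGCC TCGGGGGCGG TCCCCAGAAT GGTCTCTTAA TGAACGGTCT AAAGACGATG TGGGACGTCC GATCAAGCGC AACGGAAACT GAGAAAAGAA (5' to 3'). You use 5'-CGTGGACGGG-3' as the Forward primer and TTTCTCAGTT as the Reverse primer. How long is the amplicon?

131 bp

Forward primer CGTGGACGGG is found on the top strand at positions 6–15.
Taking the reverse complement of TTTCTCAGTT gives AACTGAGAAA, found at positions 127–136 on the template; the primer anneals here to the top strand with its 3' end pointing upstream.
Amplicon spans positions 6–136: 131 bp.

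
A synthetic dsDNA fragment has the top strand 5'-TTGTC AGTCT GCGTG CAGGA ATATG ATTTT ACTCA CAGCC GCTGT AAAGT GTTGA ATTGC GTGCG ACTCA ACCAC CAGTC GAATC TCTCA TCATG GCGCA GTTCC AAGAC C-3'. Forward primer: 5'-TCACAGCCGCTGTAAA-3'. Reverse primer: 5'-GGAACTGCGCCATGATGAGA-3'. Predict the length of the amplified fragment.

73 bp

Scanning the template, TCACAGCCGCTGTAAA occurs at positions 33–48; this primer anneals to the bottom strand there with its 3' end pointing downstream.
Taking the reverse complement of GGAACTGCGCCATGATGAGA gives TCTCATCATGGCGCAGTTCC, found at positions 86–105 on the template; the primer anneals here to the top strand with its 3' end pointing upstream.
Product length = (reverse-primer end) − (forward-primer start) + 1 = 105 − 33 + 1 = 73 bp.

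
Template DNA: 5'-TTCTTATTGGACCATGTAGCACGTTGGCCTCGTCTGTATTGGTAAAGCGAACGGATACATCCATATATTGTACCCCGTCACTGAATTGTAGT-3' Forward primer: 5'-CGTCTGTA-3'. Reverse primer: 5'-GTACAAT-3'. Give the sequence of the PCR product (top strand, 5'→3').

Scanning the template, CGTCTGTA occurs at positions 31–38; this primer anneals to the bottom strand there with its 3' end pointing downstream.
The reverse primer's reverse complement is ATTGTAC, which matches the template at positions 67–73.
The product is the template from position 31 through 73 (43 bp).

5'-CGTCTGTATTGGTAAAGCGAACGGATACATCCATATATTGTAC-3'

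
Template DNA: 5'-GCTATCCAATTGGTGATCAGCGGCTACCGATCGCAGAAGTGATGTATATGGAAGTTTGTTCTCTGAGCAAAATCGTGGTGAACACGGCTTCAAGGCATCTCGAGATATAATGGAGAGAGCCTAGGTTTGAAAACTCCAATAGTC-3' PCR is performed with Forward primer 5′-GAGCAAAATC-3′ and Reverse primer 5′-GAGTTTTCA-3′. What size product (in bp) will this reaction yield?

72 bp

The forward primer matches the template at positions 65–74.
Reverse complement of the reverse primer: TGAAAACTC. This occurs on the top strand at positions 128–136.
Amplicon spans positions 65–136: 72 bp.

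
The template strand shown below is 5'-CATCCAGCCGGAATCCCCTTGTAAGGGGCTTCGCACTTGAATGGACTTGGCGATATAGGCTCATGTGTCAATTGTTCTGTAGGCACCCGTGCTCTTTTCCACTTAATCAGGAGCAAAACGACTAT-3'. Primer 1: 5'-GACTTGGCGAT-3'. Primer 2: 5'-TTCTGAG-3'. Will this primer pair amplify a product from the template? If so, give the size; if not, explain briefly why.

No product — primer 2 has no binding site in the template.

Primer 2 (TTCTGAG) does not match the top strand, and its reverse complement CTCAGAA does not match either.
With no annealing site for primer 2, no amplification occurs.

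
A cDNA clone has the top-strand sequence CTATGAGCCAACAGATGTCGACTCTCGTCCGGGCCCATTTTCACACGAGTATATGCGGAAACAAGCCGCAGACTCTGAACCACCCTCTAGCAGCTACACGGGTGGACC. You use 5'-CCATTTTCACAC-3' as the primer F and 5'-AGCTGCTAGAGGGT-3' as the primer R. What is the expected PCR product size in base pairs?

The forward primer matches the template at positions 35–46.
The reverse primer's reverse complement is ACCCTCTAGCAGCT, which matches the template at positions 82–95.
Product length = (reverse-primer end) − (forward-primer start) + 1 = 95 − 35 + 1 = 61 bp.

61 bp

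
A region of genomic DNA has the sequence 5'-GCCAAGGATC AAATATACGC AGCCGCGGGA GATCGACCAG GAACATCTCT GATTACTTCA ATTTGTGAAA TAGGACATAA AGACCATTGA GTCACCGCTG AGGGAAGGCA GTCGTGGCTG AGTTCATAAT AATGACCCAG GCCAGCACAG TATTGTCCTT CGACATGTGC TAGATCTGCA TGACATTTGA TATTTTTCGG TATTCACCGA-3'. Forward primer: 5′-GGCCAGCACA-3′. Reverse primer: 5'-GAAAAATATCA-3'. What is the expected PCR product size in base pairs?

Forward primer GGCCAGCACA is found on the top strand at positions 140–149.
The reverse primer's reverse complement is TGATATTTTTC, which matches the template at positions 188–198.
The product runs from position 140 to position 198, so its length is 198 − 140 + 1 = 59 bp.

59 bp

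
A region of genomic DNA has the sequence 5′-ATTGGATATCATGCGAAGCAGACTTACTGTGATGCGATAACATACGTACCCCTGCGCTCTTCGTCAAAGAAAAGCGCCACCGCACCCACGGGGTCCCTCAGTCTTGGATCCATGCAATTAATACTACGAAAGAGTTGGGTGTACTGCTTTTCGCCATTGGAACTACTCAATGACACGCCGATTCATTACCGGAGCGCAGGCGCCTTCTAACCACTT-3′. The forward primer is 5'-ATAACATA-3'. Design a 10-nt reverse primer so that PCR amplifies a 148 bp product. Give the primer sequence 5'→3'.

5'-GAATCGGCGT-3'

The forward primer binds at positions 37–44, so a 148 bp product ends at position 37 + 148 − 1 = 184.
The reverse primer anneals to the top strand over positions 175–184, i.e. to ACGCCGATTC.
Its sequence written 5'→3' is the reverse complement: GAATCGGCGT.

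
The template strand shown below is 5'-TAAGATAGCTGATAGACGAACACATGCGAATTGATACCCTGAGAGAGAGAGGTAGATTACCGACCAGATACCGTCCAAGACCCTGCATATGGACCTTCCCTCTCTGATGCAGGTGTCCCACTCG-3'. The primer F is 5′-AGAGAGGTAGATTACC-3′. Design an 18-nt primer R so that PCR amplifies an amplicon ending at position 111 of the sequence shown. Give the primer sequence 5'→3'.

The forward primer binds at positions 46–61; the product's 3' end on the top strand is position 111.
The reverse primer anneals to the top strand over positions 94–111, i.e. to CCTTCCCTCTCTGATGCA.
Its sequence written 5'→3' is the reverse complement: TGCATCAGAGAGGGAAGG.

5'-TGCATCAGAGAGGGAAGG-3'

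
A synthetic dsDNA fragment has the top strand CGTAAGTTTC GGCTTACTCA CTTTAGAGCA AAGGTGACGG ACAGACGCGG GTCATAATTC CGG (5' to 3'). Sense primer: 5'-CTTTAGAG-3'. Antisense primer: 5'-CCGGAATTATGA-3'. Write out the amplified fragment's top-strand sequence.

Scanning the template, CTTTAGAG occurs at positions 21–28; this primer anneals to the bottom strand there with its 3' end pointing downstream.
The reverse primer's reverse complement is TCATAATTCCGG, which matches the template at positions 52–63.
The product is the template from position 21 through 63 (43 bp).

5'-CTTTAGAGCAAAGGTGACGGACAGACGCGGGTCATAATTCCGG-3'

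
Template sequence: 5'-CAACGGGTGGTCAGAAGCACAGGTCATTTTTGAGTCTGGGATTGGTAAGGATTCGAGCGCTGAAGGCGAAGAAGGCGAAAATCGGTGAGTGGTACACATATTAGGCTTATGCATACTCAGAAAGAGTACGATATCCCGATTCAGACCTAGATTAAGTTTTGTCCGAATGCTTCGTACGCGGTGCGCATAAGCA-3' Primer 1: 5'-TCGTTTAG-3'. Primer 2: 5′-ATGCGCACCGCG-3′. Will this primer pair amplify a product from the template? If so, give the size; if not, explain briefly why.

Primer 1 (TCGTTTAG) does not match the top strand, and its reverse complement CTAAACGA does not match either.
With no annealing site for primer 1, no amplification occurs.

No product — primer 1 has no binding site in the template.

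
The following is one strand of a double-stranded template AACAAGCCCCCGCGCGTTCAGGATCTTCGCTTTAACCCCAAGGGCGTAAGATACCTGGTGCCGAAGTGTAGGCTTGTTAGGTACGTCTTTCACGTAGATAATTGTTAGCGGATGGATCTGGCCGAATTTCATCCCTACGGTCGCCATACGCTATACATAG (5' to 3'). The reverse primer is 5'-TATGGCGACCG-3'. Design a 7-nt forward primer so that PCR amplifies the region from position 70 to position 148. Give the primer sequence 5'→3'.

5'-AGGCTTG-3'

The reverse primer's reverse complement CGGTCGCCATA matches the template at positions 138–148; the product starts at position 70.
The forward primer is identical to the top strand over positions 70–76: AGGCTTG.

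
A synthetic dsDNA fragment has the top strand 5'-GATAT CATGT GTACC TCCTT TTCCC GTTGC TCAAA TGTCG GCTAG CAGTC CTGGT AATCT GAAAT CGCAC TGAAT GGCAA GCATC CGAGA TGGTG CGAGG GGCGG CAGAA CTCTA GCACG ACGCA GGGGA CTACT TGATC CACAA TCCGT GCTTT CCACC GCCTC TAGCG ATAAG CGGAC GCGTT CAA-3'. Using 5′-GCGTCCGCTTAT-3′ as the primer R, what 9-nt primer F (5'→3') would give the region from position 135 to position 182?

5'-TTGATCCAC-3'

The reverse primer's reverse complement ATAAGCGGACGC matches the template at positions 171–182; the product starts at position 135.
The forward primer is identical to the top strand over positions 135–143: TTGATCCAC.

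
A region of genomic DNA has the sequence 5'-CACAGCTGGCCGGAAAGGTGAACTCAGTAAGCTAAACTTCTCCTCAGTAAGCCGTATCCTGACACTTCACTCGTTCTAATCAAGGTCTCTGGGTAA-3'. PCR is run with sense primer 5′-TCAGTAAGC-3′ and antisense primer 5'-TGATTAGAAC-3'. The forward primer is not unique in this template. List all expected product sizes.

The forward primer TCAGTAAGC matches the top strand at positions 24–32, 44–52.
The reverse primer's reverse complement is GTTCTAATCA, matching at positions 73–82.
Each forward site pairs with the reverse site to give a product ending at position 82: sizes 59, 39 bp.

59 bp, 39 bp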